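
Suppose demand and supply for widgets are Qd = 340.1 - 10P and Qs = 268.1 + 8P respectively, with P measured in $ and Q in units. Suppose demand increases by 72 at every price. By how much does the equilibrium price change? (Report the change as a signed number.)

ΔP = 4

The market clears where 340.1 - 10P = 268.1 + 8P. Rearranging, 18P = 72, hence P* = 4.
Substitute back: Q* = 340.1 - 10(4) = 300.1.
After the shift, demand is Qd = 412.1 - 10P.
The new intersection has 144 = 18P, i.e. P = 8, Q = 332.1.
ΔP = 8 - 4 = 4.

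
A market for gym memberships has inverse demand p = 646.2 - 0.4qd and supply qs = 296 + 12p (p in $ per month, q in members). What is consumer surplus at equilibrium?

Consumer surplus = 385308.8

Inverting to quantity form: qd = 1615.5 - 2.5p.
The market clears where 1615.5 - 2.5p = 296 + 12p. Rearranging, 14.5p = 1319.5, hence p* = 91.
From the demand curve, q* = 1615.5 - 2.5(91) = 1388.
Demand choke price (qd = 0): p = 1615.5/2.5 = 646.2. Consumer surplus = ½ × (646.2 - 91) × 1388 = 385308.8.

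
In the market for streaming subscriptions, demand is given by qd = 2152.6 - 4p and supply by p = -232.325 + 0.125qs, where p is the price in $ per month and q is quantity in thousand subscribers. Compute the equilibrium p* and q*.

p* = 24.5, q* = 2054.6

Inverting to quantity form: qs = 1858.6 + 8p.
The market clears where 2152.6 - 4p = 1858.6 + 8p. Rearranging, 12p = 294, hence p* = 24.5.
Plugging p* into demand: q* = 2152.6 - 4(24.5) = 2054.6.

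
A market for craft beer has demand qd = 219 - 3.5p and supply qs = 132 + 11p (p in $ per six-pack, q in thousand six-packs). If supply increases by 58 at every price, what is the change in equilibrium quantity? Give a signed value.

At equilibrium qd = qs, so 219 - 3.5p = 132 + 11p; collecting terms, 87 = 14.5p and p* = 6.
From the demand curve, q* = 219 - 3.5(6) = 198.
After the shift, supply is qs = 190 + 11p.
Re-solving, 14.5p = 29 gives p = 2 and q = 212.
Δq = 212 - 198 = 14.

Δq = 14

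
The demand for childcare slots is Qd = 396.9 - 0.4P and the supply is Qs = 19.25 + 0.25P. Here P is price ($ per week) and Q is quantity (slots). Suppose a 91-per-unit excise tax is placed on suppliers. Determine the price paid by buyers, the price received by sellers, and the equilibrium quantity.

Suppliers keep P_s = P_b - 91 per unit, so supply in terms of the buyer price is Qs = -3.5 + 0.25P_b.
Set Qd = Qs: 396.9 - 0.4P_b = -3.5 + 0.25P_b, so 400.4 = 0.65P_b and P_b = 616.
Then P_s = 616 - 91 = 525 and Q = 396.9 - 0.4(616) = 150.5.

P_b = 616, P_s = 525, Q = 150.5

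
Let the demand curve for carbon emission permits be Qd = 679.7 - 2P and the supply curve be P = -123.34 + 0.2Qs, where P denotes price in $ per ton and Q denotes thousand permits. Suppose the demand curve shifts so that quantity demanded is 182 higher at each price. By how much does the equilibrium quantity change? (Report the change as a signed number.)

ΔQ = 130

Inverting to quantity form: Qs = 616.7 + 5P.
Equating demand and supply, 679.7 - 2P = 616.7 + 5P gives 7P = 63, so P* = 9.
Substitute back: Q* = 679.7 - 2(9) = 661.7.
After the shift, demand is Qd = 861.7 - 2P.
Re-solving, 7P = 245 gives P = 35 and Q = 791.7.
ΔQ = 791.7 - 661.7 = 130.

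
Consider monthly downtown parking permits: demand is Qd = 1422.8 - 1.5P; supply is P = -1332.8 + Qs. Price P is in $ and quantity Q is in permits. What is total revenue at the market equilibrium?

Rewriting in direct form: Qs = 1332.8 + P.
Set Qd = Qs: 1422.8 - 1.5P = 1332.8 + P, so 90 = 2.5P and P* = 36.
Then Q* = 1422.8 - 1.5(36) = 1368.8.
Total revenue = P* × Q* = 36 × 1368.8 = 49276.8.

Total revenue = 49276.8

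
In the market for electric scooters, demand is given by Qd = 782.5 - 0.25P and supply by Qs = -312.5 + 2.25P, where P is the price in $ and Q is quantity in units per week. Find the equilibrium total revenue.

At equilibrium Qd = Qs, so 782.5 - 0.25P = -312.5 + 2.25P; collecting terms, 1095 = 2.5P and P* = 438.
From the demand curve, Q* = 782.5 - 0.25(438) = 673.
Total revenue = P* × Q* = 438 × 673 = 294774.

Total revenue = 294774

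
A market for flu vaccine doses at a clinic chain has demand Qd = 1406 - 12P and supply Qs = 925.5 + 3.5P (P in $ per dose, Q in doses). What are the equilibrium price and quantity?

Set Qd = Qs: 1406 - 12P = 925.5 + 3.5P, so 480.5 = 15.5P and P* = 31.
Then Q* = 1406 - 12(31) = 1034.

P* = 31, Q* = 1034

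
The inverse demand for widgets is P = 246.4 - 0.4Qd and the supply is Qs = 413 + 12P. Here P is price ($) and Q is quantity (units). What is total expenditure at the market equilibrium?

Inverting to quantity form: Qd = 616 - 2.5P.
Set Qd = Qs: 616 - 2.5P = 413 + 12P, so 203 = 14.5P and P* = 14.
Then Q* = 616 - 2.5(14) = 581.
Total expenditure = P* × Q* = 14 × 581 = 8134.

Total expenditure = 8134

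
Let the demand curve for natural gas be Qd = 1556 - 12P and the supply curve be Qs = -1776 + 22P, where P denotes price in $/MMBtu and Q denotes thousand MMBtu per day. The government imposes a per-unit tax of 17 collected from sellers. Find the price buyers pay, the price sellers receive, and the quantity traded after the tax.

With a tax of 17 on sellers, they supply based on the net price P_s = P_b - 17, so Qs = -2150 + 22P_b.
Set Qd = Qs: 1556 - 12P_b = -2150 + 22P_b, so 3706 = 34P_b and P_b = 109.
Then P_s = 109 - 17 = 92 and Q = 1556 - 12(109) = 248.

P_b = 109, P_s = 92, Q = 248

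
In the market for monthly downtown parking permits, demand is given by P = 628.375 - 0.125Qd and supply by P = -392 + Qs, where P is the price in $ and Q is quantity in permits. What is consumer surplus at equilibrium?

Inverting to quantity form: Qd = 5027 - 8P and Qs = 392 + P.
Set Qd = Qs: 5027 - 8P = 392 + P, so 4635 = 9P and P* = 515.
Plugging P* into demand: Q* = 5027 - 8(515) = 907.
Demand choke price (Qd = 0): P = 5027/8 = 628.375. Consumer surplus = ½ × (628.375 - 515) × 907 = 51415.5625.

Consumer surplus = 51415.5625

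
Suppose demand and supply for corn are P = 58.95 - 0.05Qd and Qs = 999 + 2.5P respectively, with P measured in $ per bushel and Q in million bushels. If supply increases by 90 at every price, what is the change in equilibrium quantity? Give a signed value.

Solving each curve for Q: Qd = 1179 - 20P.
At equilibrium Qd = Qs, so 1179 - 20P = 999 + 2.5P; collecting terms, 180 = 22.5P and P* = 8.
Then Q* = 1179 - 20(8) = 1019.
After the shift, supply is Qs = 1089 + 2.5P.
Re-solving, 22.5P = 90 gives P = 4 and Q = 1099.
ΔQ = 1099 - 1019 = 80.

ΔQ = 80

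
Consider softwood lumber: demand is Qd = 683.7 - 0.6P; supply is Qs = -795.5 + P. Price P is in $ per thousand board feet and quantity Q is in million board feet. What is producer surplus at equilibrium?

Producer surplus = 8320.5

The market clears where 683.7 - 0.6P = -795.5 + P. Rearranging, 1.6P = 1479.2, hence P* = 924.5.
Plugging P* into demand: Q* = 683.7 - 0.6(924.5) = 129.
Supply choke price (Qs = 0): P = 795.5. Producer surplus = ½ × (924.5 - 795.5) × 129 = 8320.5.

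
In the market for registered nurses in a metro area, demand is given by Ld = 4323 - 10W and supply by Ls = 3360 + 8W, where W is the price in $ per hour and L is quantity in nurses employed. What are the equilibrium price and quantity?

Equating demand and supply, 4323 - 10W = 3360 + 8W gives 18W = 963, so W* = 53.5.
From the demand curve, L* = 4323 - 10(53.5) = 3788.

W* = 53.5, L* = 3788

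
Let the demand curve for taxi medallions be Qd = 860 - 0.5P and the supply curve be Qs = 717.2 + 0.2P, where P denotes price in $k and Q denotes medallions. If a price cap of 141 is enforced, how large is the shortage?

Shortage = 44.1

With P fixed at 141, quantity demanded is 789.5 and quantity supplied is 745.4.
Shortage = Qd - Qs = 789.5 - 745.4 = 44.1.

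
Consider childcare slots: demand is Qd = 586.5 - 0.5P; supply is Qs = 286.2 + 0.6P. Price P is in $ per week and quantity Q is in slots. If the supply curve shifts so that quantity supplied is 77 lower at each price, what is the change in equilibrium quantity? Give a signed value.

ΔQ = -35

Equating demand and supply, 586.5 - 0.5P = 286.2 + 0.6P gives 1.1P = 300.3, so P* = 273.
Then Q* = 586.5 - 0.5(273) = 450.
After the shift, supply is Qs = 209.2 + 0.6P.
New equilibrium: 377.3 = 1.1P, so P = 343 and Q = 415.
ΔQ = 415 - 450 = -35.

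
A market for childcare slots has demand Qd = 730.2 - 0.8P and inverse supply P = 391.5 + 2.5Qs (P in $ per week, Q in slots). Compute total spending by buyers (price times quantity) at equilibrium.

Total spending by buyers = 102721

Inverting to quantity form: Qs = -156.6 + 0.4P.
Equating demand and supply, 730.2 - 0.8P = -156.6 + 0.4P gives 1.2P = 886.8, so P* = 739.
From the demand curve, Q* = 730.2 - 0.8(739) = 139.
Total spending by buyers = P* × Q* = 739 × 139 = 102721.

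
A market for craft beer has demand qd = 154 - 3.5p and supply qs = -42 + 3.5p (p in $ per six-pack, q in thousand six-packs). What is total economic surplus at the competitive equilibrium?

Set qd = qs: 154 - 3.5p = -42 + 3.5p, so 196 = 7p and p* = 28.
Plugging p* into demand: q* = 154 - 3.5(28) = 56.
Demand choke price = 44; supply choke price = 12. CS = ½(44 - 28)(56) = 448; PS = ½(28 - 12)(56) = 448. Total surplus = 896.

Total surplus = 896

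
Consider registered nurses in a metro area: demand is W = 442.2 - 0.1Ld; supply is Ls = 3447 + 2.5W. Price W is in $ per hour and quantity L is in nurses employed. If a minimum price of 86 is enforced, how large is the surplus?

Inverting to quantity form: Ld = 4422 - 10W.
With W fixed at 86, quantity demanded is 3562 and quantity supplied is 3662.
Surplus = Ls - Ld = 3662 - 3562 = 100.

Surplus = 100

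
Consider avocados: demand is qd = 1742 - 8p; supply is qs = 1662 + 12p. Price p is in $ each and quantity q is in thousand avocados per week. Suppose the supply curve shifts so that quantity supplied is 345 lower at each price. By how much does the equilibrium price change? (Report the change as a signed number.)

The market clears where 1742 - 8p = 1662 + 12p. Rearranging, 20p = 80, hence p* = 4.
Plugging p* into demand: q* = 1742 - 8(4) = 1710.
After the shift, supply is qs = 1317 + 12p.
Re-solving, 20p = 425 gives p = 21.25 and q = 1572.
Δp = 21.25 - 4 = 17.25.

Δp = 17.25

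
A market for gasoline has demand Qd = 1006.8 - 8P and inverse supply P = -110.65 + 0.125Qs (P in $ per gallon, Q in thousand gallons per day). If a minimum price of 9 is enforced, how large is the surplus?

In direct form, Qs = 885.2 + 8P.
Evaluating both curves at the floor price 9 gives Qd = 934.8, Qs = 957.2.
Surplus = Qs - Qd = 957.2 - 934.8 = 22.4.

Surplus = 22.4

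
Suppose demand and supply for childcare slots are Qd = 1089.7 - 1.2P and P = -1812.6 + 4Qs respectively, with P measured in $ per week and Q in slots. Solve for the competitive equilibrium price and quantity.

Solving each curve for Q: Qs = 453.15 + 0.25P.
At equilibrium Qd = Qs, so 1089.7 - 1.2P = 453.15 + 0.25P; collecting terms, 636.55 = 1.45P and P* = 439.
Plugging P* into demand: Q* = 1089.7 - 1.2(439) = 562.9.

P* = 439, Q* = 562.9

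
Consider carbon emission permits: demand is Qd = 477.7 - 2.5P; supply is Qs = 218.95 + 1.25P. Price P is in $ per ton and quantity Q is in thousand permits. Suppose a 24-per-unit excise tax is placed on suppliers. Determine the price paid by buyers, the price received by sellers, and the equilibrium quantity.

P_b = 77, P_s = 53, Q = 285.2

The tax drives a wedge P_b - P_s = 24. Substituting P_s = P_b - 24 into supply: Qs = 188.95 + 1.25P_b.
Market clearing requires 477.7 - 2.5P_b = 188.95 + 1.25P_b; hence 288.75 = 3.75P_b and P_b = 77.
Then P_s = 77 - 24 = 53 and Q = 477.7 - 2.5(77) = 285.2.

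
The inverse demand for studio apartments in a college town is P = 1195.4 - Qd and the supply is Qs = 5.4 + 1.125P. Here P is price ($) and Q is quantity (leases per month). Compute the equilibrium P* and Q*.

Solving each curve for Q: Qd = 1195.4 - P.
The market clears where 1195.4 - P = 5.4 + 1.125P. Rearranging, 2.125P = 1190, hence P* = 560.
Then Q* = 1195.4 - 560 = 635.4.

P* = 560, Q* = 635.4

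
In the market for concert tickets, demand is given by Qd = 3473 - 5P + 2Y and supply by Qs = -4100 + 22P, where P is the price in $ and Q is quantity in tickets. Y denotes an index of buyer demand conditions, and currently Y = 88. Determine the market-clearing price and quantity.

With Y = 88, demand is Qd = 3649 - 5P.
At equilibrium Qd = Qs, so 3649 - 5P = -4100 + 22P; collecting terms, 7749 = 27P and P* = 287.
Plugging P* into demand: Q* = 3649 - 5(287) = 2214.

P* = 287, Q* = 2214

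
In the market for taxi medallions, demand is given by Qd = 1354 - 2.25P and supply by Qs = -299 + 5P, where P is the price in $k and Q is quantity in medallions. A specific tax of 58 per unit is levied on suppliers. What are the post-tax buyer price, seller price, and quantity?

The tax drives a wedge P_b - P_s = 58. Substituting P_s = P_b - 58 into supply: Qs = -589 + 5P_b.
Set Qd = Qs: 1354 - 2.25P_b = -589 + 5P_b, so 1943 = 7.25P_b and P_b = 268.
Then P_s = 268 - 58 = 210 and Q = 1354 - 2.25(268) = 751.

P_b = 268, P_s = 210, Q = 751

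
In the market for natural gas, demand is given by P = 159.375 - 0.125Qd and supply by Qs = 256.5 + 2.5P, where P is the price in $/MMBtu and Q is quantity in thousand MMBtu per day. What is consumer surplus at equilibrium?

Consumer surplus = 15562.5625

Inverting to quantity form: Qd = 1275 - 8P.
The market clears where 1275 - 8P = 256.5 + 2.5P. Rearranging, 10.5P = 1018.5, hence P* = 97.
Then Q* = 1275 - 8(97) = 499.
Demand choke price (Qd = 0): P = 1275/8 = 159.375. Consumer surplus = ½ × (159.375 - 97) × 499 = 15562.5625.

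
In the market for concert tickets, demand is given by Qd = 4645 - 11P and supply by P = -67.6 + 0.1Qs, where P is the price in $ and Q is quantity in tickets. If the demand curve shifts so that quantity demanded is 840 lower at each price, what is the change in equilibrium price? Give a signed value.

ΔP = -40

Solving each curve for Q: Qs = 676 + 10P.
Set Qd = Qs: 4645 - 11P = 676 + 10P, so 3969 = 21P and P* = 189.
Plugging P* into demand: Q* = 4645 - 11(189) = 2566.
After the shift, demand is Qd = 3805 - 11P.
The new intersection has 3129 = 21P, i.e. P = 149, Q = 2166.
ΔP = 149 - 189 = -40.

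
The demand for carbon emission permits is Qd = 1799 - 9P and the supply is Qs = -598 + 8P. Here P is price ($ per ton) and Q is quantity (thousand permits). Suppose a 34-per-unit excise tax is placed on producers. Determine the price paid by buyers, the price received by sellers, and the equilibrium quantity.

P_b = 157, P_s = 123, Q = 386

The tax drives a wedge P_b - P_s = 34. Substituting P_s = P_b - 34 into supply: Qs = -870 + 8P_b.
Equate demand and the shifted supply: 1799 - 9P_b = -870 + 8P_b, giving 17P_b = 2669, so P_b = 157.
Then P_s = 157 - 34 = 123 and Q = 1799 - 9(157) = 386.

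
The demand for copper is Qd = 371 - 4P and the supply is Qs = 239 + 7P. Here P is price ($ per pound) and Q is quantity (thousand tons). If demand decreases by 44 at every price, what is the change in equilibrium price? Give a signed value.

Equating demand and supply, 371 - 4P = 239 + 7P gives 11P = 132, so P* = 12.
From the demand curve, Q* = 371 - 4(12) = 323.
After the shift, demand is Qd = 327 - 4P.
The new intersection has 88 = 11P, i.e. P = 8, Q = 295.
ΔP = 8 - 12 = -4.

ΔP = -4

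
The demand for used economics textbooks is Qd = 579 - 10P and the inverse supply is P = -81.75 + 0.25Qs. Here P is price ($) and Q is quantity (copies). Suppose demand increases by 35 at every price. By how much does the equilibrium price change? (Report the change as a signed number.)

ΔP = 2.5

Solving each curve for Q: Qs = 327 + 4P.
The market clears where 579 - 10P = 327 + 4P. Rearranging, 14P = 252, hence P* = 18.
Plugging P* into demand: Q* = 579 - 10(18) = 399.
After the shift, demand is Qd = 614 - 10P.
The new intersection has 287 = 14P, i.e. P = 20.5, Q = 409.
ΔP = 20.5 - 18 = 2.5.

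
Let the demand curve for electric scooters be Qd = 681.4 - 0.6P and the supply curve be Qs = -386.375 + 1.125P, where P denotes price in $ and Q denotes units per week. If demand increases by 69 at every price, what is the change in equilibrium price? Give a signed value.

At equilibrium Qd = Qs, so 681.4 - 0.6P = -386.375 + 1.125P; collecting terms, 1067.775 = 1.725P and P* = 619.
From the demand curve, Q* = 681.4 - 0.6(619) = 310.
After the shift, demand is Qd = 750.4 - 0.6P.
New equilibrium: 1136.775 = 1.725P, so P = 659 and Q = 355.
ΔP = 659 - 619 = 40.

ΔP = 40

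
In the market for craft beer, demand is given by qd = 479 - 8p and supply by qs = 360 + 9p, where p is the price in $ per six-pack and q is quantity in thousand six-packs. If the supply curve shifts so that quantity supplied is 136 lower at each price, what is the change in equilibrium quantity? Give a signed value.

Δq = -64

At equilibrium qd = qs, so 479 - 8p = 360 + 9p; collecting terms, 119 = 17p and p* = 7.
Then q* = 479 - 8(7) = 423.
After the shift, supply is qs = 224 + 9p.
Re-solving, 17p = 255 gives p = 15 and q = 359.
Δq = 359 - 423 = -64.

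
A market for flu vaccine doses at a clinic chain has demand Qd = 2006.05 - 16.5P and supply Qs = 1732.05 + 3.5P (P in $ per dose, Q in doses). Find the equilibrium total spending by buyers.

Total spending by buyers = 24386

The market clears where 2006.05 - 16.5P = 1732.05 + 3.5P. Rearranging, 20P = 274, hence P* = 13.7.
Then Q* = 2006.05 - 16.5(13.7) = 1780.
Total spending by buyers = P* × Q* = 13.7 × 1780 = 24386.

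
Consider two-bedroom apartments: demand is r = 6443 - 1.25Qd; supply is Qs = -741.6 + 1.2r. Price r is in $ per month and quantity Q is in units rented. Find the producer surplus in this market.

In direct form, Qd = 5154.4 - 0.8r.
Set Qd = Qs: 5154.4 - 0.8r = -741.6 + 1.2r, so 5896 = 2r and r* = 2948.
Then Q* = 5154.4 - 0.8(2948) = 2796.
Supply choke price (Qs = 0): r = 618. Producer surplus = ½ × (2948 - 618) × 2796 = 3257340.

Producer surplus = 3257340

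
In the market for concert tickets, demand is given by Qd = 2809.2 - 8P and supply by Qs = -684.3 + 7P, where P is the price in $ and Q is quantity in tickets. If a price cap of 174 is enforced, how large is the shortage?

Evaluating both curves at the ceiling price 174 gives Qd = 1417.2, Qs = 533.7.
Shortage = Qd - Qs = 1417.2 - 533.7 = 883.5.

Shortage = 883.5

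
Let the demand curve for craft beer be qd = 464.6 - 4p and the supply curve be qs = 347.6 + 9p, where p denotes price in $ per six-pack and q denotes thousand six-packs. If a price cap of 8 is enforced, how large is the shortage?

With p fixed at 8, quantity demanded is 432.6 and quantity supplied is 419.6.
Shortage = qd - qs = 432.6 - 419.6 = 13.

Shortage = 13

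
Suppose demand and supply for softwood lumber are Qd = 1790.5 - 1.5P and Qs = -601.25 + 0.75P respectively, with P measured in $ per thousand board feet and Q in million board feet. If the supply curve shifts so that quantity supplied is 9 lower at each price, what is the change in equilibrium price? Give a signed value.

At equilibrium Qd = Qs, so 1790.5 - 1.5P = -601.25 + 0.75P; collecting terms, 2391.75 = 2.25P and P* = 1063.
Plugging P* into demand: Q* = 1790.5 - 1.5(1063) = 196.
After the shift, supply is Qs = -610.25 + 0.75P.
Re-solving, 2.25P = 2400.75 gives P = 1067 and Q = 190.
ΔP = 1067 - 1063 = 4.

ΔP = 4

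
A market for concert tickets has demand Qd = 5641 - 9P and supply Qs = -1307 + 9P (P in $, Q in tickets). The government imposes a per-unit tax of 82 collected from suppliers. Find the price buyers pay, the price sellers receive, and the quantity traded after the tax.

The tax drives a wedge P_b - P_s = 82. Substituting P_s = P_b - 82 into supply: Qs = -2045 + 9P_b.
Equate demand and the shifted supply: 5641 - 9P_b = -2045 + 9P_b, giving 18P_b = 7686, so P_b = 427.
Then P_s = 427 - 82 = 345 and Q = 5641 - 9(427) = 1798.

P_b = 427, P_s = 345, Q = 1798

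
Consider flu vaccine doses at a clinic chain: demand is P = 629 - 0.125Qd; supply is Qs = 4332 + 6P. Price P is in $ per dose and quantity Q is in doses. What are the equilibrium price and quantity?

P* = 50, Q* = 4632

Inverting to quantity form: Qd = 5032 - 8P.
The market clears where 5032 - 8P = 4332 + 6P. Rearranging, 14P = 700, hence P* = 50.
Substitute back: Q* = 5032 - 8(50) = 4632.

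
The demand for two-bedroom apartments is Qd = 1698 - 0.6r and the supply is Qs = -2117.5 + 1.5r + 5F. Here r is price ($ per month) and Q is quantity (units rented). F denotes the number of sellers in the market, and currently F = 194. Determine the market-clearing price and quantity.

With F = 194, supply is Qs = -1147.5 + 1.5r.
Set Qd = Qs: 1698 - 0.6r = -1147.5 + 1.5r, so 2845.5 = 2.1r and r* = 1355.
From the demand curve, Q* = 1698 - 0.6(1355) = 885.

r* = 1355, Q* = 885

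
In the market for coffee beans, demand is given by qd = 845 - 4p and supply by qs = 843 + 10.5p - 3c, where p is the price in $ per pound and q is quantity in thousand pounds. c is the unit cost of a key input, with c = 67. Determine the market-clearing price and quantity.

With c = 67, supply is qs = 642 + 10.5p.
The market clears where 845 - 4p = 642 + 10.5p. Rearranging, 14.5p = 203, hence p* = 14.
Plugging p* into demand: q* = 845 - 4(14) = 789.

p* = 14, q* = 789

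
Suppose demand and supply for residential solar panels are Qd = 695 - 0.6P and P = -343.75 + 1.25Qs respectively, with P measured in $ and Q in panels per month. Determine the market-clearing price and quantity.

P* = 300, Q* = 515

Rewriting in direct form: Qs = 275 + 0.8P.
Equating demand and supply, 695 - 0.6P = 275 + 0.8P gives 1.4P = 420, so P* = 300.
Plugging P* into demand: Q* = 695 - 0.6(300) = 515.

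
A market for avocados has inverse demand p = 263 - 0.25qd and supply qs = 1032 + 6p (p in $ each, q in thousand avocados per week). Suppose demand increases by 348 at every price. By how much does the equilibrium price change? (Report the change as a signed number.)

Δp = 34.8

Solving each curve for q: qd = 1052 - 4p.
At equilibrium qd = qs, so 1052 - 4p = 1032 + 6p; collecting terms, 20 = 10p and p* = 2.
Then q* = 1052 - 4(2) = 1044.
After the shift, demand is qd = 1400 - 4p.
Re-solving, 10p = 368 gives p = 36.8 and q = 1252.8.
Δp = 36.8 - 2 = 34.8.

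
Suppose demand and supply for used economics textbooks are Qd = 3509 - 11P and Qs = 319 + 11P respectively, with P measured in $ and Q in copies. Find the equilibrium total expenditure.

Total expenditure = 277530

At equilibrium Qd = Qs, so 3509 - 11P = 319 + 11P; collecting terms, 3190 = 22P and P* = 145.
From the demand curve, Q* = 3509 - 11(145) = 1914.
Total expenditure = P* × Q* = 145 × 1914 = 277530.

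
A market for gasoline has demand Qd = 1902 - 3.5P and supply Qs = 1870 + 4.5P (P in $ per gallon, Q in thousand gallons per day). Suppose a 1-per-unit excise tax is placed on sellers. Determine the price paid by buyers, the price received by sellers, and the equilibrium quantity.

The tax drives a wedge P_b - P_s = 1. Substituting P_s = P_b - 1 into supply: Qs = 1865.5 + 4.5P_b.
Set Qd = Qs: 1902 - 3.5P_b = 1865.5 + 4.5P_b, so 36.5 = 8P_b and P_b = 4.5625.
Then P_s = 4.5625 - 1 = 3.5625 and Q = 1902 - 3.5(4.5625) = 1886.03125.

P_b = 4.5625, P_s = 3.5625, Q = 1886.03125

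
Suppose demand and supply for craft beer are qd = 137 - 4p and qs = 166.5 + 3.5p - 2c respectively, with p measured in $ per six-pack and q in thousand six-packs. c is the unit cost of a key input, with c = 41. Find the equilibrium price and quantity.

p* = 7, q* = 109

With c = 41, supply is qs = 84.5 + 3.5p.
The market clears where 137 - 4p = 84.5 + 3.5p. Rearranging, 7.5p = 52.5, hence p* = 7.
From the demand curve, q* = 137 - 4(7) = 109.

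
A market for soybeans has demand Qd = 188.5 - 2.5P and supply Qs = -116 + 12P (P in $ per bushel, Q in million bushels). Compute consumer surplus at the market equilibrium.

Consumer surplus = 3699.2

At equilibrium Qd = Qs, so 188.5 - 2.5P = -116 + 12P; collecting terms, 304.5 = 14.5P and P* = 21.
Substitute back: Q* = 188.5 - 2.5(21) = 136.
Demand choke price (Qd = 0): P = 188.5/2.5 = 75.4. Consumer surplus = ½ × (75.4 - 21) × 136 = 3699.2.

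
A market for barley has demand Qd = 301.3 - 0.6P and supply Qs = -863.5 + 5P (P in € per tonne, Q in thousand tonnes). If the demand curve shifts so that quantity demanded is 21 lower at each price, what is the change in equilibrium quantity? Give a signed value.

The market clears where 301.3 - 0.6P = -863.5 + 5P. Rearranging, 5.6P = 1164.8, hence P* = 208.
From the demand curve, Q* = 301.3 - 0.6(208) = 176.5.
After the shift, demand is Qd = 280.3 - 0.6P.
New equilibrium: 1143.8 = 5.6P, so P = 204.25 and Q = 157.75.
ΔQ = 157.75 - 176.5 = -18.75.

ΔQ = -18.75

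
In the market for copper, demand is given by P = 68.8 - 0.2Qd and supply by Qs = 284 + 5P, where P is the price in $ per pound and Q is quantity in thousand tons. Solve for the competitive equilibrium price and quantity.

Inverting to quantity form: Qd = 344 - 5P.
The market clears where 344 - 5P = 284 + 5P. Rearranging, 10P = 60, hence P* = 6.
Then Q* = 344 - 5(6) = 314.

P* = 6, Q* = 314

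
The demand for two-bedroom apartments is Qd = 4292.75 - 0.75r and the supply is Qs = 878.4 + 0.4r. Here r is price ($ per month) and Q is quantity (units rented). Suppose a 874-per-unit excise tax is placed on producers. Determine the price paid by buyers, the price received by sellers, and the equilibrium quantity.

r_b = 3273, r_s = 2399, Q = 1838

Producers keep r_s = r_b - 874 per unit, so supply in terms of the buyer price is Qs = 528.8 + 0.4r_b.
Market clearing requires 4292.75 - 0.75r_b = 528.8 + 0.4r_b; hence 3763.95 = 1.15r_b and r_b = 3273.
So r_s = 2399 and the quantity traded is Q = 4292.75 - 0.75(3273) = 1838.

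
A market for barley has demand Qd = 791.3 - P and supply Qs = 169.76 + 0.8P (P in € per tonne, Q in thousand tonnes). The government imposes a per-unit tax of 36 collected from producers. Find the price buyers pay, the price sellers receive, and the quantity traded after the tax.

P_b = 361.3, P_s = 325.3, Q = 430

The tax drives a wedge P_b - P_s = 36. Substituting P_s = P_b - 36 into supply: Qs = 140.96 + 0.8P_b.
Equate demand and the shifted supply: 791.3 - P_b = 140.96 + 0.8P_b, giving 1.8P_b = 650.34, so P_b = 361.3.
So P_s = 325.3 and the quantity traded is Q = 791.3 - 361.3 = 430.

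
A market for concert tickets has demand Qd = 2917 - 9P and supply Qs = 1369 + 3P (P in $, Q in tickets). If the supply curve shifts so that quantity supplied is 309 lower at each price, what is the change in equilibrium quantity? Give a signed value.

Set Qd = Qs: 2917 - 9P = 1369 + 3P, so 1548 = 12P and P* = 129.
Plugging P* into demand: Q* = 2917 - 9(129) = 1756.
After the shift, supply is Qs = 1060 + 3P.
New equilibrium: 1857 = 12P, so P = 154.75 and Q = 1524.25.
ΔQ = 1524.25 - 1756 = -231.75.

ΔQ = -231.75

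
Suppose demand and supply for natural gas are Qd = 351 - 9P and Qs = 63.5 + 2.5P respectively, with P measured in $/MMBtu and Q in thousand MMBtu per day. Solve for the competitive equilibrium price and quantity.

The market clears where 351 - 9P = 63.5 + 2.5P. Rearranging, 11.5P = 287.5, hence P* = 25.
From the demand curve, Q* = 351 - 9(25) = 126.

P* = 25, Q* = 126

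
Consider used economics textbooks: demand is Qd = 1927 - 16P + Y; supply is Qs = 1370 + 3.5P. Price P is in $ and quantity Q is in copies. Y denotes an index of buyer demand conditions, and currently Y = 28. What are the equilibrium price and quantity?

With Y = 28, demand is Qd = 1955 - 16P.
Equating demand and supply, 1955 - 16P = 1370 + 3.5P gives 19.5P = 585, so P* = 30.
Substitute back: Q* = 1955 - 16(30) = 1475.

P* = 30, Q* = 1475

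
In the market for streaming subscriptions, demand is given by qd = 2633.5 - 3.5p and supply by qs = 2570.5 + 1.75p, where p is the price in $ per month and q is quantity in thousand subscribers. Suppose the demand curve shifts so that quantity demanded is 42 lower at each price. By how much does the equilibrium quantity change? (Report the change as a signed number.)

Δq = -14

The market clears where 2633.5 - 3.5p = 2570.5 + 1.75p. Rearranging, 5.25p = 63, hence p* = 12.
From the demand curve, q* = 2633.5 - 3.5(12) = 2591.5.
After the shift, demand is qd = 2591.5 - 3.5p.
New equilibrium: 21 = 5.25p, so p = 4 and q = 2577.5.
Δq = 2577.5 - 2591.5 = -14.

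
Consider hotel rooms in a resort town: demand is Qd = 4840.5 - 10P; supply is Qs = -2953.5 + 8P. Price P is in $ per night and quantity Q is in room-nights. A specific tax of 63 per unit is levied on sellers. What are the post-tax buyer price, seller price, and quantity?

P_b = 461, P_s = 398, Q = 230.5

With a tax of 63 on sellers, they supply based on the net price P_s = P_b - 63, so Qs = -3457.5 + 8P_b.
Set Qd = Qs: 4840.5 - 10P_b = -3457.5 + 8P_b, so 8298 = 18P_b and P_b = 461.
So P_s = 398 and the quantity traded is Q = 4840.5 - 10(461) = 230.5.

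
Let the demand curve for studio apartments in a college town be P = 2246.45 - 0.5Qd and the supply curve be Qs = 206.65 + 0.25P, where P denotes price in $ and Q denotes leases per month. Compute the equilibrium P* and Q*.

P* = 1905, Q* = 682.9

Solving each curve for Q: Qd = 4492.9 - 2P.
At equilibrium Qd = Qs, so 4492.9 - 2P = 206.65 + 0.25P; collecting terms, 4286.25 = 2.25P and P* = 1905.
Then Q* = 4492.9 - 2(1905) = 682.9.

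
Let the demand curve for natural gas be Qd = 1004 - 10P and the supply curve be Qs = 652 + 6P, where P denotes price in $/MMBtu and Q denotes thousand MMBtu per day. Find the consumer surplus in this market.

At equilibrium Qd = Qs, so 1004 - 10P = 652 + 6P; collecting terms, 352 = 16P and P* = 22.
Then Q* = 1004 - 10(22) = 784.
Demand choke price (Qd = 0): P = 1004/10 = 100.4. Consumer surplus = ½ × (100.4 - 22) × 784 = 30732.8.

Consumer surplus = 30732.8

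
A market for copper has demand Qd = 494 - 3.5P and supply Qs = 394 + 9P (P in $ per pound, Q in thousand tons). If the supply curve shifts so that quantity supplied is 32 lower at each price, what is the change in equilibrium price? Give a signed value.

Equating demand and supply, 494 - 3.5P = 394 + 9P gives 12.5P = 100, so P* = 8.
Substitute back: Q* = 494 - 3.5(8) = 466.
After the shift, supply is Qs = 362 + 9P.
The new intersection has 132 = 12.5P, i.e. P = 10.56, Q = 457.04.
ΔP = 10.56 - 8 = 2.56.

ΔP = 2.56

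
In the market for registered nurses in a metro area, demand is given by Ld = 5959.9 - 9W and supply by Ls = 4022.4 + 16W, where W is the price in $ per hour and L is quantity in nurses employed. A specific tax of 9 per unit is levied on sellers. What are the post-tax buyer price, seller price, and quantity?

The tax drives a wedge W_b - W_s = 9. Substituting W_s = W_b - 9 into supply: Ls = 3878.4 + 16W_b.
Set Ld = Ls: 5959.9 - 9W_b = 3878.4 + 16W_b, so 2081.5 = 25W_b and W_b = 83.26.
So W_s = 74.26 and the quantity traded is L = 5959.9 - 9(83.26) = 5210.56.

W_b = 83.26, W_s = 74.26, L = 5210.56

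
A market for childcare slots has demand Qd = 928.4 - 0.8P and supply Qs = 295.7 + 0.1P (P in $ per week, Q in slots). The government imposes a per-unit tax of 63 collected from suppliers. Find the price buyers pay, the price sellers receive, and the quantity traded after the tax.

The tax drives a wedge P_b - P_s = 63. Substituting P_s = P_b - 63 into supply: Qs = 289.4 + 0.1P_b.
Equate demand and the shifted supply: 928.4 - 0.8P_b = 289.4 + 0.1P_b, giving 0.9P_b = 639, so P_b = 710.
Then P_s = 710 - 63 = 647 and Q = 928.4 - 0.8(710) = 360.4.

P_b = 710, P_s = 647, Q = 360.4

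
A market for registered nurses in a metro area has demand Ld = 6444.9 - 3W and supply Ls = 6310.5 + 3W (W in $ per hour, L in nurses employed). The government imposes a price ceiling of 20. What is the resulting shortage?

Shortage = 14.4

At W = 20: Ld = 6384.9 and Ls = 6370.5.
Shortage = Ld - Ls = 6384.9 - 6370.5 = 14.4.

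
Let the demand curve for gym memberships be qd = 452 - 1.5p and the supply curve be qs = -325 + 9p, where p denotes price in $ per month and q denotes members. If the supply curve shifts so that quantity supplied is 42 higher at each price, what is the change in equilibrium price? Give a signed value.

Equating demand and supply, 452 - 1.5p = -325 + 9p gives 10.5p = 777, so p* = 74.
From the demand curve, q* = 452 - 1.5(74) = 341.
After the shift, supply is qs = -283 + 9p.
The new intersection has 735 = 10.5p, i.e. p = 70, q = 347.
Δp = 70 - 74 = -4.

Δp = -4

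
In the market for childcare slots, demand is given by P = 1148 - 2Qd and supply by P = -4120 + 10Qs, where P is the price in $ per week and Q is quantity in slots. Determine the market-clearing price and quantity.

Solving each curve for Q: Qd = 574 - 0.5P and Qs = 412 + 0.1P.
The market clears where 574 - 0.5P = 412 + 0.1P. Rearranging, 0.6P = 162, hence P* = 270.
Plugging P* into demand: Q* = 574 - 0.5(270) = 439.

P* = 270, Q* = 439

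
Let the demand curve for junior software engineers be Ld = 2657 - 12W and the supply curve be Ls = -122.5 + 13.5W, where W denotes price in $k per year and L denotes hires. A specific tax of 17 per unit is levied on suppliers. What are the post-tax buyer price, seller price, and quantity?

The tax drives a wedge W_b - W_s = 17. Substituting W_s = W_b - 17 into supply: Ls = -352 + 13.5W_b.
Market clearing requires 2657 - 12W_b = -352 + 13.5W_b; hence 3009 = 25.5W_b and W_b = 118.
So W_s = 101 and the quantity traded is L = 2657 - 12(118) = 1241.

W_b = 118, W_s = 101, L = 1241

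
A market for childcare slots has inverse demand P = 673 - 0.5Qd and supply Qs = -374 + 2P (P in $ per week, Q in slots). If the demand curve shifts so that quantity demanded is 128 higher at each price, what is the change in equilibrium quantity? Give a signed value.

Solving each curve for Q: Qd = 1346 - 2P.
Set Qd = Qs: 1346 - 2P = -374 + 2P, so 1720 = 4P and P* = 430.
Plugging P* into demand: Q* = 1346 - 2(430) = 486.
After the shift, demand is Qd = 1474 - 2P.
The new intersection has 1848 = 4P, i.e. P = 462, Q = 550.
ΔQ = 550 - 486 = 64.

ΔQ = 64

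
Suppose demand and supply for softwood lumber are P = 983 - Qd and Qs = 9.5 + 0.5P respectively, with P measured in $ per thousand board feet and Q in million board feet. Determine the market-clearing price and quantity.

Rewriting in direct form: Qd = 983 - P.
Equating demand and supply, 983 - P = 9.5 + 0.5P gives 1.5P = 973.5, so P* = 649.
From the demand curve, Q* = 983 - 649 = 334.

P* = 649, Q* = 334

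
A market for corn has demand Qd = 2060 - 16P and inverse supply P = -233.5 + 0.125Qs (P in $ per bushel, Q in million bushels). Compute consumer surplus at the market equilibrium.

Solving each curve for Q: Qs = 1868 + 8P.
Equating demand and supply, 2060 - 16P = 1868 + 8P gives 24P = 192, so P* = 8.
Then Q* = 2060 - 16(8) = 1932.
Demand choke price (Qd = 0): P = 2060/16 = 128.75. Consumer surplus = ½ × (128.75 - 8) × 1932 = 116644.5.

Consumer surplus = 116644.5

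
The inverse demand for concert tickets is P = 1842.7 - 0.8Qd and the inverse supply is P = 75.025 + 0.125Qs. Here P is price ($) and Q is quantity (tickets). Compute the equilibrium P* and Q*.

P* = 313.9, Q* = 1911

Inverting to quantity form: Qd = 2303.375 - 1.25P and Qs = -600.2 + 8P.
Equating demand and supply, 2303.375 - 1.25P = -600.2 + 8P gives 9.25P = 2903.575, so P* = 313.9.
From the demand curve, Q* = 2303.375 - 1.25(313.9) = 1911.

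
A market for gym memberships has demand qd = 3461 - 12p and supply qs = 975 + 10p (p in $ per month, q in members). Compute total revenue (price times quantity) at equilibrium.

Set qd = qs: 3461 - 12p = 975 + 10p, so 2486 = 22p and p* = 113.
From the demand curve, q* = 3461 - 12(113) = 2105.
Total revenue = p* × q* = 113 × 2105 = 237865.

Total revenue = 237865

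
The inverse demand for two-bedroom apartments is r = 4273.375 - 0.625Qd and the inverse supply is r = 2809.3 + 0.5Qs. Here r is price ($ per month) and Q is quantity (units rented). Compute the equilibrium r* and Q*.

Rewriting in direct form: Qd = 6837.4 - 1.6r and Qs = -5618.6 + 2r.
At equilibrium Qd = Qs, so 6837.4 - 1.6r = -5618.6 + 2r; collecting terms, 12456 = 3.6r and r* = 3460.
Then Q* = 6837.4 - 1.6(3460) = 1301.4.

r* = 3460, Q* = 1301.4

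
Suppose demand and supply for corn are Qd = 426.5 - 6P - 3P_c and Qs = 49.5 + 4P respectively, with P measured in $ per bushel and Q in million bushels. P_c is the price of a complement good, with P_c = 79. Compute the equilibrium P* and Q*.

P* = 14, Q* = 105.5

With P_c = 79, demand is Qd = 189.5 - 6P.
The market clears where 189.5 - 6P = 49.5 + 4P. Rearranging, 10P = 140, hence P* = 14.
Then Q* = 189.5 - 6(14) = 105.5.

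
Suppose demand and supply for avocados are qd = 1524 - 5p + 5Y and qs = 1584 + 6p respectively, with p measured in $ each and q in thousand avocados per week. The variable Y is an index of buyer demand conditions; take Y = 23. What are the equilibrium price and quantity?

With Y = 23, demand is qd = 1639 - 5p.
Equating demand and supply, 1639 - 5p = 1584 + 6p gives 11p = 55, so p* = 5.
From the demand curve, q* = 1639 - 5(5) = 1614.

p* = 5, q* = 1614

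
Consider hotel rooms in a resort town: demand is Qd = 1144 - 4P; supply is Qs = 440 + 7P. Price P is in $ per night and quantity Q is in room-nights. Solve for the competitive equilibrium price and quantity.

Equating demand and supply, 1144 - 4P = 440 + 7P gives 11P = 704, so P* = 64.
Then Q* = 1144 - 4(64) = 888.

P* = 64, Q* = 888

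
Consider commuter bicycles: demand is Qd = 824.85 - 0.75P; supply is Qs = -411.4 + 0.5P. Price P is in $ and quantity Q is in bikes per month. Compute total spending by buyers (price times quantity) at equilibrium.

Total spending by buyers = 82185.9

At equilibrium Qd = Qs, so 824.85 - 0.75P = -411.4 + 0.5P; collecting terms, 1236.25 = 1.25P and P* = 989.
Substitute back: Q* = 824.85 - 0.75(989) = 83.1.
Total spending by buyers = P* × Q* = 989 × 83.1 = 82185.9.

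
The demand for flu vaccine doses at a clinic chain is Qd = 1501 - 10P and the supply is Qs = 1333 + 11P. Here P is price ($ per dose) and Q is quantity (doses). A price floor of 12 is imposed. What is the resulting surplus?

Evaluating both curves at the floor price 12 gives Qd = 1381, Qs = 1465.
Surplus = Qs - Qd = 1465 - 1381 = 84.

Surplus = 84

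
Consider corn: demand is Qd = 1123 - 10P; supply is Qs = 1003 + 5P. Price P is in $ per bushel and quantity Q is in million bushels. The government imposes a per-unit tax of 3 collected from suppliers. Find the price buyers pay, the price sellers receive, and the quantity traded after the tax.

P_b = 9, P_s = 6, Q = 1033

With a tax of 3 on suppliers, they supply based on the net price P_s = P_b - 3, so Qs = 988 + 5P_b.
Equate demand and the shifted supply: 1123 - 10P_b = 988 + 5P_b, giving 15P_b = 135, so P_b = 9.
So P_s = 6 and the quantity traded is Q = 1123 - 10(9) = 1033.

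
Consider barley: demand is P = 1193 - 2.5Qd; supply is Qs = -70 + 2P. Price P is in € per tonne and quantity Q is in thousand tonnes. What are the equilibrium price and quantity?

Rewriting in direct form: Qd = 477.2 - 0.4P.
Set Qd = Qs: 477.2 - 0.4P = -70 + 2P, so 547.2 = 2.4P and P* = 228.
Substitute back: Q* = 477.2 - 0.4(228) = 386.

P* = 228, Q* = 386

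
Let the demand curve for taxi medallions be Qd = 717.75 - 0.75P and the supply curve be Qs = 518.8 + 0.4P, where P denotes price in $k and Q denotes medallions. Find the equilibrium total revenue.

Equating demand and supply, 717.75 - 0.75P = 518.8 + 0.4P gives 1.15P = 198.95, so P* = 173.
From the demand curve, Q* = 717.75 - 0.75(173) = 588.
Total revenue = P* × Q* = 173 × 588 = 101724.

Total revenue = 101724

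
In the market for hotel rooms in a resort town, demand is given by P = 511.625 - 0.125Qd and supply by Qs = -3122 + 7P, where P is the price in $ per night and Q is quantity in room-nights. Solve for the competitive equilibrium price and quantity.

P* = 481, Q* = 245

In direct form, Qd = 4093 - 8P.
At equilibrium Qd = Qs, so 4093 - 8P = -3122 + 7P; collecting terms, 7215 = 15P and P* = 481.
Then Q* = 4093 - 8(481) = 245.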